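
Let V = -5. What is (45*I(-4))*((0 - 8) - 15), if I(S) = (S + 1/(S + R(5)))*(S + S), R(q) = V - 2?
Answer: -372600/11 ≈ -33873.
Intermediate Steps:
R(q) = -7 (R(q) = -5 - 2 = -7)
I(S) = 2*S*(S + 1/(-7 + S)) (I(S) = (S + 1/(S - 7))*(S + S) = (S + 1/(-7 + S))*(2*S) = 2*S*(S + 1/(-7 + S)))
(45*I(-4))*((0 - 8) - 15) = (45*(2*(-4)*(1 + (-4)**2 - 7*(-4))/(-7 - 4)))*((0 - 8) - 15) = (45*(2*(-4)*(1 + 16 + 28)/(-11)))*(-8 - 15) = (45*(2*(-4)*(-1/11)*45))*(-23) = (45*(360/11))*(-23) = (16200/11)*(-23) = -372600/11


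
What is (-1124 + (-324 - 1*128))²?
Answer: 2483776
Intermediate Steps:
(-1124 + (-324 - 1*128))² = (-1124 + (-324 - 128))² = (-1124 - 452)² = (-1576)² = 2483776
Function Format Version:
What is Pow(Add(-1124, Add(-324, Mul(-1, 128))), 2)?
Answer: 2483776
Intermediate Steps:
Pow(Add(-1124, Add(-324, Mul(-1, 128))), 2) = Pow(Add(-1124, Add(-324, -128)), 2) = Pow(Add(-1124, -452), 2) = Pow(-1576, 2) = 2483776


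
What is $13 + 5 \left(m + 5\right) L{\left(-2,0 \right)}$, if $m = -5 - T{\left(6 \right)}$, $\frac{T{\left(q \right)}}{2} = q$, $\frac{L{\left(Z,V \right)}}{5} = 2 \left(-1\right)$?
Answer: $613$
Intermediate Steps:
$L{\left(Z,V \right)} = -10$ ($L{\left(Z,V \right)} = 5 \cdot 2 \left(-1\right) = 5 \left(-2\right) = -10$)
$T{\left(q \right)} = 2 q$
$m = -17$ ($m = -5 - 2 \cdot 6 = -5 - 12 = -17$)
$13 + 5 \left(m + 5\right) L{\left(-2,0 \right)} = 13 + 5 \left(-17 + 5\right) \left(-10\right) = 13 + 5 \left(-12\right) \left(-10\right) = 13 - -600 = 13 + 600 = 613$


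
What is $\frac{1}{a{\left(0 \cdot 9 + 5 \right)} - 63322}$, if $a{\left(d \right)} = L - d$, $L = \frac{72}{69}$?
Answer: $- \frac{23}{1456497} \approx -1.5791 \cdot 10^{-5}$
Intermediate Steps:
$L = \frac{24}{23}$ ($L = 72 \cdot \frac{1}{69} = \frac{24}{23} \approx 1.0435$)
$a{\left(d \right)} = \frac{24}{23} - d$
$\frac{1}{a{\left(0 \cdot 9 + 5 \right)} - 63322} = \frac{1}{\left(\frac{24}{23} - \left(0 \cdot 9 + 5\right)\right) - 63322} = \frac{1}{\left(\frac{24}{23} - \left(0 + 5\right)\right) - 63322} = \frac{1}{\left(\frac{24}{23} - 5\right) - 63322} = \frac{1}{- \frac{91}{23} - 63322} = \frac{1}{- \frac{1456497}{23}} = - \frac{23}{1456497}$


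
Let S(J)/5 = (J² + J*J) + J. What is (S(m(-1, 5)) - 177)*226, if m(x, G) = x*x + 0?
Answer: -36612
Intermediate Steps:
m(x, G) = x² (m(x, G) = x² + 0 = x²)
S(J) = 5*J + 10*J² (S(J) = 5*((J² + J*J) + J) = 5*((J² + J²) + J) = 5*(2*J² + J) = 5*(J + 2*J²) = 5*J + 10*J²)
(S(m(-1, 5)) - 177)*226 = (5*(-1)²*(1 + 2*(-1)²) - 177)*226 = (5*1*(1 + 2*1) - 177)*226 = (5*1*(1 + 2) - 177)*226 = (5*1*3 - 177)*226 = (15 - 177)*226 = -162*226 = -36612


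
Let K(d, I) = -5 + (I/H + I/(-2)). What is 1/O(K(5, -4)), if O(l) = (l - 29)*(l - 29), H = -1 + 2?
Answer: 1/1296 ≈ 0.00077160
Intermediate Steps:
H = 1
K(d, I) = -5 + I/2 (K(d, I) = -5 + (I/1 + I/(-2)) = -5 + (I*1 + I*(-1/2)) = -5 + (I - I/2) = -5 + I/2)
O(l) = (-29 + l)**2 (O(l) = (-29 + l)*(-29 + l) = (-29 + l)**2)
1/O(K(5, -4)) = 1/((-29 + (-5 + (1/2)*(-4)))**2) = 1/((-29 + (-5 - 2))**2) = 1/((-29 - 7)**2) = 1/((-36)**2) = 1/1296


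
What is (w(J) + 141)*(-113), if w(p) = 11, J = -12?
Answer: -17176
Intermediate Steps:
(w(J) + 141)*(-113) = (11 + 141)*(-113) = 152*(-113) = -17176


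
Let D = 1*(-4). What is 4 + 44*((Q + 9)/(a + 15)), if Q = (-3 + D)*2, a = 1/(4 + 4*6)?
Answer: -4476/421 ≈ -10.632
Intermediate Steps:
D = -4
a = 1/28 (a = 1/(4 + 24) = 1/28 ≈ 0.035714)
Q = -14 (Q = (-3 - 4)*2 = -7*2 = -14)
4 + 44*((Q + 9)/(a + 15)) = 4 + 44*((-14 + 9)/(1/28 + 15)) = 4 + 44*(-5/421/28) = 4 + 44*(-5*28/421) = 4 + 44*(-140/421) = 4 - 6160/421 = -4476/421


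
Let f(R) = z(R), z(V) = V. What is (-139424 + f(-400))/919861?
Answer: -139824/919861 ≈ -0.15201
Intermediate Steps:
f(R) = R
(-139424 + f(-400))/919861 = (-139424 - 400)/919861 = -139824*1/919861 = -139824/919861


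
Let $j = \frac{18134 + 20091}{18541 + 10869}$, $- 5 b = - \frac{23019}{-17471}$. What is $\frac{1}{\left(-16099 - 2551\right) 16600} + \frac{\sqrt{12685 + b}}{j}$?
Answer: $- \frac{1}{309590000} + \frac{11764 \sqrt{24198976313095}}{667828975} \approx 86.654$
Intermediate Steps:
$b = - \frac{23019}{87355}$ ($b = - \frac{\left(-23019\right) \frac{1}{-17471}}{5} = - \frac{\left(-23019\right) \left(- \frac{1}{17471}\right)}{5} = \left(- \frac{1}{5}\right) \frac{23019}{17471} = - \frac{23019}{87355} \approx -0.26351$)
$j = \frac{7645}{5882}$ ($j = \frac{38225}{29410} = 38225 \cdot \frac{1}{29410} = \frac{7645}{5882} \approx 1.2997$)
$\frac{1}{\left(-16099 - 2551\right) 16600} + \frac{\sqrt{12685 + b}}{j} = \frac{1}{\left(-16099 - 2551\right) 16600} + \frac{\sqrt{12685 - \frac{23019}{87355}}}{\frac{7645}{5882}} = \frac{1}{-18650} \cdot \frac{1}{16600} + \sqrt{\frac{1108075156}{87355}} \cdot \frac{5882}{7645} = \left(- \frac{1}{18650}\right) \frac{1}{16600} + \frac{2 \sqrt{24198976313095}}{87355} \cdot \frac{5882}{7645} = - \frac{1}{309590000} + \frac{11764 \sqrt{24198976313095}}{667828975}$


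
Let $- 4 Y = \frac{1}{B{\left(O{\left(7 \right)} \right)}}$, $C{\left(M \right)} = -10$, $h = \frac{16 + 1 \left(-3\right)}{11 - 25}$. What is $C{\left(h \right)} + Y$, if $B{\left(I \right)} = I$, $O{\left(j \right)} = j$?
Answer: $- \frac{281}{28} \approx -10.036$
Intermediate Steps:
$h = - \frac{13}{14}$ ($h = \frac{16 - 3}{-14} = 13 \left(- \frac{1}{14}\right) = - \frac{13}{14} \approx -0.92857$)
$Y = - \frac{1}{28}$ ($Y = - \frac{1}{4 \cdot 7} = \left(- \frac{1}{4}\right) \frac{1}{7} = - \frac{1}{28} \approx -0.035714$)
$C{\left(h \right)} + Y = -10 - \frac{1}{28} = - \frac{281}{28}$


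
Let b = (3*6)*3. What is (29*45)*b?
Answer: 70470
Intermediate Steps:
b = 54 (b = 18*3 = 54)
(29*45)*b = (29*45)*54 = 1305*54 = 70470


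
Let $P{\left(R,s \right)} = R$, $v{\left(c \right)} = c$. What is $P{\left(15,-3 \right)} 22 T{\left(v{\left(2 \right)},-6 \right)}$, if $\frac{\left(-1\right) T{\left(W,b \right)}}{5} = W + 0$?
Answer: $-3300$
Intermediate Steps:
$T{\left(W,b \right)} = - 5 W$ ($T{\left(W,b \right)} = - 5 \left(W + 0\right) = - 5 W$)
$P{\left(15,-3 \right)} 22 T{\left(v{\left(2 \right)},-6 \right)} = 15 \cdot 22 \left(\left(-5\right) 2\right) = 330 \left(-10\right) = -3300$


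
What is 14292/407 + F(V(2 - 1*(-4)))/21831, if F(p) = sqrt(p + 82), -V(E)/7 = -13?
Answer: 14292/407 + sqrt(173)/21831 ≈ 35.116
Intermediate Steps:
V(E) = 91 (V(E) = -7*(-13) = 91)
F(p) = sqrt(82 + p)
14292/407 + F(V(2 - 1*(-4)))/21831 = 14292/407 + sqrt(82 + 91)/21831 = 14292*(1/407) + sqrt(173)*(1/21831) = 14292/407 + sqrt(173)/21831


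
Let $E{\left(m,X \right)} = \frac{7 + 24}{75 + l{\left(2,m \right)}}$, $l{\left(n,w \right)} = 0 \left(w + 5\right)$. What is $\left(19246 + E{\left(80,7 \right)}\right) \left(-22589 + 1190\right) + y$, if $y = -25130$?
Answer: $- \frac{10296978223}{25} \approx -4.1188 \cdot 10^{8}$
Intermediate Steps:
$l{\left(n,w \right)} = 0$ ($l{\left(n,w \right)} = 0 \left(5 + w\right) = 0$)
$E{\left(m,X \right)} = \frac{31}{75}$ ($E{\left(m,X \right)} = \frac{7 + 24}{75 + 0} = \frac{31}{75}$)
$\left(19246 + E{\left(80,7 \right)}\right) \left(-22589 + 1190\right) + y = \left(19246 + \frac{31}{75}\right) \left(-22589 + 1190\right) - 25130 = \frac{1443481}{75} \left(-21399\right) - 25130 = - \frac{10296349973}{25} - 25130 = - \frac{10296978223}{25}$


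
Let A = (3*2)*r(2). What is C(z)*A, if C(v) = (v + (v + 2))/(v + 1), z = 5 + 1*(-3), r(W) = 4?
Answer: 48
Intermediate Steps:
z = 2 (z = 5 - 3 = 2)
A = 24 (A = (3*2)*4 = 6*4 = 24)
C(v) = (2 + 2*v)/(1 + v) (C(v) = (v + (2 + v))/(1 + v) = (2 + 2*v)/(1 + v))
C(z)*A = 2*24 = 48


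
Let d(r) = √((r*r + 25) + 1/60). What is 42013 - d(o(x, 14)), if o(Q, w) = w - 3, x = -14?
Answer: 42013 - √131415/30 ≈ 42001.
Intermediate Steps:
o(Q, w) = -3 + w
d(r) = √(1501/60 + r²) (d(r) = √((r² + 25) + 1/60) = √((25 + r²) + 1/60) = √(1501/60 + r²))
42013 - d(o(x, 14)) = 42013 - √(22515 + 900*(-3 + 14)²)/30 = 42013 - √(22515 + 900*11²)/30 = 42013 - √(22515 + 900*121)/30 = 42013 - √(22515 + 108900)/30 = 42013 - √131415/30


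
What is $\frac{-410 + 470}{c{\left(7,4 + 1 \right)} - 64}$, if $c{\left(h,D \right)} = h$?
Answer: $- \frac{20}{19} \approx -1.0526$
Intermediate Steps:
$\frac{-410 + 470}{c{\left(7,4 + 1 \right)} - 64} = \frac{-410 + 470}{7 - 64} = \frac{60}{-57} = 60 \left(- \frac{1}{57}\right) = - \frac{20}{19}$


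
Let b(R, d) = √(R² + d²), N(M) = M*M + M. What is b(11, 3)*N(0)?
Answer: 0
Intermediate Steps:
N(M) = M + M² (N(M) = M² + M = M + M²)
b(11, 3)*N(0) = √(11² + 3²)*(0*(1 + 0)) = √(121 + 9)*(0*1) = √130*0 = 0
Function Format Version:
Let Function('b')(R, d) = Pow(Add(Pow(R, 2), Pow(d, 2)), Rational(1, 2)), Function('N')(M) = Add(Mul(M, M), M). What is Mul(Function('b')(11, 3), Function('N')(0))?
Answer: 0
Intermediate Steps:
Function('N')(M) = Add(M, Pow(M, 2)) (Function('N')(M) = Add(Pow(M, 2), M) = Add(M, Pow(M, 2)))
Mul(Function('b')(11, 3), Function('N')(0)) = Mul(Pow(Add(Pow(11, 2), Pow(3, 2)), Rational(1, 2)), Mul(0, Add(1, 0))) = Mul(Pow(Add(121, 9), Rational(1, 2)), Mul(0, 1)) = Mul(Pow(130, Rational(1, 2)), 0) = 0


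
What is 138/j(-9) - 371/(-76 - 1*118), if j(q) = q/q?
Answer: 27143/194 ≈ 139.91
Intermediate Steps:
j(q) = 1
138/j(-9) - 371/(-76 - 1*118) = 138/1 - 371/(-76 - 1*118) = 138*1 - 371/(-76 - 118) = 138 - 371/(-194) = 138 - 371*(-1/194) = 138 + 371/194 = 27143/194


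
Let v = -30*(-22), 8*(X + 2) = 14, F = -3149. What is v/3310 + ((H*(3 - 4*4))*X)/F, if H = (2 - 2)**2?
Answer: 66/331 ≈ 0.19940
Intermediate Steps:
H = 0 (H = 0**2 = 0)
X = -1/4 (X = -2 + (1/8)*14 = -2 + 7/4 = -1/4 ≈ -0.25000)
v = 660
v/3310 + ((H*(3 - 4*4))*X)/F = 660/3310 + ((0*(3 - 4*4))*(-1/4))/(-3149) = 660*(1/3310) + ((0*(3 - 16))*(-1/4))*(-1/3149) = 66/331 + ((0*(-13))*(-1/4))*(-1/3149) = 66/331 + (0*(-1/4))*(-1/3149) = 66/331 + 0*(-1/3149) = 66/331 + 0 = 66/331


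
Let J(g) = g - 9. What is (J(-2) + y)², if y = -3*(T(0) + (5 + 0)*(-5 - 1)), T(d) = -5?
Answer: 8836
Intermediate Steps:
J(g) = -9 + g
y = 105 (y = -3*(-5 + (5 + 0)*(-5 - 1)) = -3*(-5 + 5*(-6)) = -3*(-5 - 30) = -3*(-35) = 105)
(J(-2) + y)² = ((-9 - 2) + 105)² = (-11 + 105)² = 94² = 8836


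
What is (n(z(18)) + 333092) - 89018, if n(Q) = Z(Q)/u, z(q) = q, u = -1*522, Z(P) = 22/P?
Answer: 1146659641/4698 ≈ 2.4407e+5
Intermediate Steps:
u = -522
n(Q) = -11/(261*Q) (n(Q) = (22/Q)/(-522) = (22/Q)*(-1/522) = -11/(261*Q))
(n(z(18)) + 333092) - 89018 = (-11/261/18 + 333092) - 89018 = (-11/261*1/18 + 333092) - 89018 = (-11/4698 + 333092) - 89018 = 1564866205/4698 - 89018 = 1146659641/4698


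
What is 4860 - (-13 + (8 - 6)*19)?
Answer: 4835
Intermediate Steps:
4860 - (-13 + (8 - 6)*19) = 4860 - (-13 + 2*19) = 4860 - (-13 + 38) = 4860 - 1*25 = 4860 - 25 = 4835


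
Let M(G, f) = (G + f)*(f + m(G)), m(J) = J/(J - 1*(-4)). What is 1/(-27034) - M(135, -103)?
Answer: 12268677877/3757726 ≈ 3264.9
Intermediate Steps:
m(J) = J/(4 + J) (m(J) = J/(J + 4) = J/(4 + J))
M(G, f) = (G + f)*(f + G/(4 + G))
1/(-27034) - M(135, -103) = 1/(-27034) - (135² + 135*(-103) - 103*(4 + 135)*(135 - 103))/(4 + 135) = -1/27034 - (18225 - 13905 - 103*139*32)/139 = -1/27034 - (18225 - 13905 - 458144)/139 = -1/27034 - (-453824)/139 = -1/27034 - 1*(-453824/139) = -1/27034 + 453824/139 = 12268677877/3757726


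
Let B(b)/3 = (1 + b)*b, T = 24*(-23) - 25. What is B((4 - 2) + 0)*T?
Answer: -10386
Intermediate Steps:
T = -577 (T = -552 - 25 = -577)
B(b) = 3*b*(1 + b) (B(b) = 3*((1 + b)*b) = 3*(b*(1 + b)) = 3*b*(1 + b))
B((4 - 2) + 0)*T = (3*((4 - 2) + 0)*(1 + ((4 - 2) + 0)))*(-577) = (3*(2 + 0)*(1 + (2 + 0)))*(-577) = (3*2*(1 + 2))*(-577) = (3*2*3)*(-577) = 18*(-577) = -10386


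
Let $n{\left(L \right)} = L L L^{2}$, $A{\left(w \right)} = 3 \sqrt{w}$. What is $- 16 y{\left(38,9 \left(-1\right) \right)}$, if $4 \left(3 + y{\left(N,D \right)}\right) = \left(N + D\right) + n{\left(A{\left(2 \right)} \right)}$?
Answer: $-1364$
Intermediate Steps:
$n{\left(L \right)} = L^{4}$ ($n{\left(L \right)} = L^{2} L^{2} = L^{4}$)
$y{\left(N,D \right)} = 78 + \frac{D}{4} + \frac{N}{4}$ ($y{\left(N,D \right)} = -3 + \frac{\left(N + D\right) + \left(3 \sqrt{2}\right)^{4}}{4} = -3 + \frac{\left(D + N\right) + 324}{4} = -3 + \frac{324 + D + N}{4} = -3 + \left(81 + \frac{D}{4} + \frac{N}{4}\right) = 78 + \frac{D}{4} + \frac{N}{4}$)
$- 16 y{\left(38,9 \left(-1\right) \right)} = - 16 \left(78 + \frac{9 \left(-1\right)}{4} + \frac{1}{4} \cdot 38\right) = - 16 \left(78 + \frac{1}{4} \left(-9\right) + \frac{19}{2}\right) = - 16 \left(78 - \frac{9}{4} + \frac{19}{2}\right) = \left(-16\right) \frac{341}{4} = -1364$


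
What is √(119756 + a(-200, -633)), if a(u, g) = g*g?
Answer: √520445 ≈ 721.42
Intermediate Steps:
a(u, g) = g²
√(119756 + a(-200, -633)) = √(119756 + (-633)²) = √(119756 + 400689) = √520445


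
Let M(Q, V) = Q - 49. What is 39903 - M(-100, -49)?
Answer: 40052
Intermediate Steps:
M(Q, V) = -49 + Q
39903 - M(-100, -49) = 39903 - (-49 - 100) = 39903 - 1*(-149) = 39903 + 149 = 40052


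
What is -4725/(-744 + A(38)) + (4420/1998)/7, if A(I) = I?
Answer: 34602185/4937058 ≈ 7.0087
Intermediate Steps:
-4725/(-744 + A(38)) + (4420/1998)/7 = -4725/(-744 + 38) + (4420/1998)/7 = -4725/(-706) + (4420*(1/1998))*(1/7) = -4725*(-1/706) + (2210/999)*(1/7) = 4725/706 + 2210/6993 = 34602185/4937058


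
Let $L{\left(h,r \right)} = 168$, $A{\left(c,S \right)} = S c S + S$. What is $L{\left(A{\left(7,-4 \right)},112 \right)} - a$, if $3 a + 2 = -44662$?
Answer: $15056$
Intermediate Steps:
$a = -14888$ ($a = - \frac{2}{3} + \frac{1}{3} \left(-44662\right) = - \frac{2}{3} - \frac{44662}{3} = -14888$)
$A{\left(c,S \right)} = S + c S^{2}$ ($A{\left(c,S \right)} = c S^{2} + S = S + c S^{2}$)
$L{\left(A{\left(7,-4 \right)},112 \right)} - a = 168 - -14888 = 168 + 14888 = 15056$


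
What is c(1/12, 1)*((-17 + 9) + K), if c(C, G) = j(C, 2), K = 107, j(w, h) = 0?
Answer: 0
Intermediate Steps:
c(C, G) = 0
c(1/12, 1)*((-17 + 9) + K) = 0*((-17 + 9) + 107) = 0*(-8 + 107) = 0*99 = 0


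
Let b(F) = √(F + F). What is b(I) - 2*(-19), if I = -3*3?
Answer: 38 + 3*I*√2 ≈ 38.0 + 4.2426*I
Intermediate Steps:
I = -9
b(F) = √2*√F (b(F) = √(2*F) = √2*√F)
b(I) - 2*(-19) = √2*√(-9) - 2*(-19) = √2*(3*I) + 38 = 3*I*√2 + 38 = 38 + 3*I*√2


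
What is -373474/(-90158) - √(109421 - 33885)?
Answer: 186737/45079 - 4*√4721 ≈ -270.70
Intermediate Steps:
-373474/(-90158) - √(109421 - 33885) = -373474*(-1/90158) - √75536 = 186737/45079 - 4*√4721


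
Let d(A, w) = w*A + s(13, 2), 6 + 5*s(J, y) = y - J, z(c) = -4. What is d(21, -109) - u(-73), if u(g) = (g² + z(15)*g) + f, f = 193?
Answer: -40532/5 ≈ -8106.4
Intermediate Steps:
s(J, y) = -6/5 - J/5 + y/5 (s(J, y) = -6/5 + (y - J)/5 = -6/5 + (-J/5 + y/5) = -6/5 - J/5 + y/5)
u(g) = 193 + g² - 4*g (u(g) = (g² - 4*g) + 193 = 193 + g² - 4*g)
d(A, w) = -17/5 + A*w (d(A, w) = w*A + (-6/5 - ⅕*13 + (⅕)*2) = A*w + (-6/5 - 13/5 + ⅖) = A*w - 17/5 = -17/5 + A*w)
d(21, -109) - u(-73) = (-17/5 + 21*(-109)) - (193 + (-73)² - 4*(-73)) = (-17/5 - 2289) - (193 + 5329 + 292) = -11462/5 - 1*5814 = -11462/5 - 5814 = -40532/5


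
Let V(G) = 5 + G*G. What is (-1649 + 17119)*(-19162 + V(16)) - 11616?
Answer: -292410086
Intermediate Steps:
V(G) = 5 + G²
(-1649 + 17119)*(-19162 + V(16)) - 11616 = (-1649 + 17119)*(-19162 + (5 + 16²)) - 11616 = 15470*(-19162 + (5 + 256)) - 11616 = 15470*(-19162 + 261) - 11616 = 15470*(-18901) - 11616 = -292398470 - 11616 = -292410086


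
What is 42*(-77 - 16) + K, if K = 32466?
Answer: 28560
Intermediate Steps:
42*(-77 - 16) + K = 42*(-77 - 16) + 32466 = 42*(-93) + 32466 = -3906 + 32466 = 28560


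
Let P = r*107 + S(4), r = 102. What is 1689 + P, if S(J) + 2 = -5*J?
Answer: 12581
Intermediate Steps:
S(J) = -2 - 5*J
P = 10892 (P = 102*107 + (-2 - 5*4) = 10914 + (-2 - 20) = 10914 - 22 = 10892)
1689 + P = 1689 + 10892 = 12581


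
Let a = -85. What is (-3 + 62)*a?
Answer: -5015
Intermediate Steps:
(-3 + 62)*a = (-3 + 62)*(-85) = 59*(-85) = -5015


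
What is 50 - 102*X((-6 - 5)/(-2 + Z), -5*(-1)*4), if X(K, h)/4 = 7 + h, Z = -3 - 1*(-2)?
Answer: -10966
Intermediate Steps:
Z = -1 (Z = -3 + 2 = -1)
X(K, h) = 28 + 4*h (X(K, h) = 4*(7 + h) = 28 + 4*h)
50 - 102*X((-6 - 5)/(-2 + Z), -5*(-1)*4) = 50 - 102*(28 + 4*(-5*(-1)*4)) = 50 - 102*(28 + 4*(5*4)) = 50 - 102*(28 + 4*20) = 50 - 102*(28 + 80) = 50 - 102*108 = 50 - 11016 = -10966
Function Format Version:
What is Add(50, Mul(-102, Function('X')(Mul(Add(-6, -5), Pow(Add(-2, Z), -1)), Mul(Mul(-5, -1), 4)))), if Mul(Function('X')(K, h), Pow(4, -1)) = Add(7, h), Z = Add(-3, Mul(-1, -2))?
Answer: -10966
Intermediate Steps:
Z = -1 (Z = Add(-3, 2) = -1)
Function('X')(K, h) = Add(28, Mul(4, h)) (Function('X')(K, h) = Mul(4, Add(7, h)) = Add(28, Mul(4, h)))
Add(50, Mul(-102, Function('X')(Mul(Add(-6, -5), Pow(Add(-2, Z), -1)), Mul(Mul(-5, -1), 4)))) = Add(50, Mul(-102, Add(28, Mul(4, Mul(Mul(-5, -1), 4))))) = Add(50, Mul(-102, Add(28, Mul(4, Mul(5, 4))))) = Add(50, Mul(-102, Add(28, Mul(4, 20)))) = Add(50, Mul(-102, Add(28, 80))) = Add(50, Mul(-102, 108)) = Add(50, -11016) = -10966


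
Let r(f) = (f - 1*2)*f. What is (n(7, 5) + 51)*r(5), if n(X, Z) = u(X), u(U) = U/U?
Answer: 780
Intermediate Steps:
u(U) = 1
n(X, Z) = 1
r(f) = f*(-2 + f) (r(f) = (f - 2)*f = (-2 + f)*f = f*(-2 + f))
(n(7, 5) + 51)*r(5) = (1 + 51)*(5*(-2 + 5)) = 52*(5*3) = 52*15 = 780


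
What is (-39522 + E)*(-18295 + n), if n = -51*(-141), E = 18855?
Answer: 229486368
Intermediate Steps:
n = 7191
(-39522 + E)*(-18295 + n) = (-39522 + 18855)*(-18295 + 7191) = -20667*(-11104) = 229486368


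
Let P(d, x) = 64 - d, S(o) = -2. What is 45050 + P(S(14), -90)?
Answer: 45116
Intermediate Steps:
45050 + P(S(14), -90) = 45050 + (64 - 1*(-2)) = 45050 + (64 + 2) = 45050 + 66 = 45116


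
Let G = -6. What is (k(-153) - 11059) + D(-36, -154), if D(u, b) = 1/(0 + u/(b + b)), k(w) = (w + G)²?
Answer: 128075/9 ≈ 14231.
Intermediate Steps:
k(w) = (-6 + w)² (k(w) = (w - 6)² = (-6 + w)²)
D(u, b) = 2*b/u (D(u, b) = 1/(0 + u/((2*b))) = 1/(0 + u*(1/(2*b))) = 1/(0 + u/(2*b)) = 1/(u/(2*b)) = 2*b/u)
(k(-153) - 11059) + D(-36, -154) = ((-6 - 153)² - 11059) + 2*(-154)/(-36) = ((-159)² - 11059) + 2*(-154)*(-1/36) = (25281 - 11059) + 77/9 = 14222 + 77/9 = 128075/9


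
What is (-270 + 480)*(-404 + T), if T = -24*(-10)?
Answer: -34440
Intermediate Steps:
T = 240
(-270 + 480)*(-404 + T) = (-270 + 480)*(-404 + 240) = 210*(-164) = -34440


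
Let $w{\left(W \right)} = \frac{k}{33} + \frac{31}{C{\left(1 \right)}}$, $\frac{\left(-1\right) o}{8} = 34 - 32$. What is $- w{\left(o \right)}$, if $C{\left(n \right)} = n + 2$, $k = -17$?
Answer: $- \frac{108}{11} \approx -9.8182$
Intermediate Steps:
$o = -16$ ($o = - 8 \left(34 - 32\right) = \left(-8\right) 2 = -16$)
$C{\left(n \right)} = 2 + n$
$w{\left(W \right)} = \frac{108}{11}$ ($w{\left(W \right)} = - \frac{17}{33} + \frac{31}{2 + 1} = \left(-17\right) \frac{1}{33} + \frac{31}{3} = - \frac{17}{33} + 31 \cdot \frac{1}{3} = - \frac{17}{33} + \frac{31}{3} = \frac{108}{11}$)
$- w{\left(o \right)} = \left(-1\right) \frac{108}{11} = - \frac{108}{11}$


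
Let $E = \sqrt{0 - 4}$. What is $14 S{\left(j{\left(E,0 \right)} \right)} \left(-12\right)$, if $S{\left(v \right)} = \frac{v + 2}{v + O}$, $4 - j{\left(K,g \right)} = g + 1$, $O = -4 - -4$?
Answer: $-280$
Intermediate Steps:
$O = 0$ ($O = -4 + 4 = 0$)
$E = 2 i$ ($E = \sqrt{-4} = 2 i \approx 2.0 i$)
$j{\left(K,g \right)} = 3 - g$ ($j{\left(K,g \right)} = 4 - \left(g + 1\right) = 4 - \left(1 + g\right) = 3 - g$)
$S{\left(v \right)} = \frac{2 + v}{v}$ ($S{\left(v \right)} = \frac{v + 2}{v + 0} = \frac{2 + v}{v}$)
$14 S{\left(j{\left(E,0 \right)} \right)} \left(-12\right) = 14 \frac{2 + \left(3 - 0\right)}{3 - 0} \left(-12\right) = 14 \frac{2 + \left(3 + 0\right)}{3 + 0} \left(-12\right) = 14 \frac{2 + 3}{3} \left(-12\right) = 14 \cdot \frac{1}{3} \cdot 5 \left(-12\right) = 14 \cdot \frac{5}{3} \left(-12\right) = \frac{70}{3} \left(-12\right) = -280$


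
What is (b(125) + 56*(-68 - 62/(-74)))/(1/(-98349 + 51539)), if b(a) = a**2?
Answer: -20547951650/37 ≈ -5.5535e+8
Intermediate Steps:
(b(125) + 56*(-68 - 62/(-74)))/(1/(-98349 + 51539)) = (125**2 + 56*(-68 - 62/(-74)))/(1/(-98349 + 51539)) = (15625 + 56*(-68 - 62*(-1/74)))/(1/(-46810)) = (15625 + 56*(-68 + 31/37))/(-1/46810) = (15625 + 56*(-2485/37))*(-46810) = (15625 - 139160/37)*(-46810) = (438965/37)*(-46810) = -20547951650/37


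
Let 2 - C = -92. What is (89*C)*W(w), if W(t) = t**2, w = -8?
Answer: 535424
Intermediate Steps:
C = 94 (C = 2 - 1*(-92) = 2 + 92 = 94)
(89*C)*W(w) = (89*94)*(-8)**2 = 8366*64 = 535424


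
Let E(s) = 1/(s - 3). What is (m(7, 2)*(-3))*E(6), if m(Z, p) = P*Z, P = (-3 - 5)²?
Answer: -448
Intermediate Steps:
E(s) = 1/(-3 + s)
P = 64 (P = (-8)² = 64)
m(Z, p) = 64*Z
(m(7, 2)*(-3))*E(6) = ((64*7)*(-3))/(-3 + 6) = (448*(-3))/3 = -1344*⅓ = -448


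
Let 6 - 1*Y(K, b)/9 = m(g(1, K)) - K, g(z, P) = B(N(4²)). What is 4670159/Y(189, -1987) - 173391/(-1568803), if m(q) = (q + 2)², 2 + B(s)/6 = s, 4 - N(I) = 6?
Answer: -7326108459686/4080456603 ≈ -1795.4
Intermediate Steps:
N(I) = -2 (N(I) = 4 - 1*6 = 4 - 6 = -2)
B(s) = -12 + 6*s
g(z, P) = -24 (g(z, P) = -12 + 6*(-2) = -12 - 12 = -24)
m(q) = (2 + q)²
Y(K, b) = -4302 + 9*K (Y(K, b) = 54 - 9*((2 - 24)² - K) = 54 - 9*((-22)² - K) = 54 - 9*(484 - K) = 54 + (-4356 + 9*K) = -4302 + 9*K)
4670159/Y(189, -1987) - 173391/(-1568803) = 4670159/(-4302 + 9*189) - 173391/(-1568803) = 4670159/(-4302 + 1701) - 173391*(-1/1568803) = 4670159/(-2601) + 173391/1568803 = 4670159*(-1/2601) + 173391/1568803 = -4670159/2601 + 173391/1568803 = -7326108459686/4080456603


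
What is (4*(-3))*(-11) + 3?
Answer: 135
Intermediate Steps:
(4*(-3))*(-11) + 3 = -12*(-11) + 3 = 132 + 3 = 135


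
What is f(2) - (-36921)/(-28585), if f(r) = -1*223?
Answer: -6411376/28585 ≈ -224.29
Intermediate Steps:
f(r) = -223
f(2) - (-36921)/(-28585) = -223 - (-36921)/(-28585) = -223 - (-36921)*(-1)/28585 = -223 - 1*36921/28585 = -223 - 36921/28585 = -6411376/28585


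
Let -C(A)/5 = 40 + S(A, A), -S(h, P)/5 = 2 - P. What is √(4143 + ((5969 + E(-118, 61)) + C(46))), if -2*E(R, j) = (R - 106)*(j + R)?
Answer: 2*√607 ≈ 49.275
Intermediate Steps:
S(h, P) = -10 + 5*P (S(h, P) = -5*(2 - P) = -10 + 5*P)
C(A) = -150 - 25*A (C(A) = -5*(40 + (-10 + 5*A)) = -5*(30 + 5*A) = -150 - 25*A)
E(R, j) = -(-106 + R)*(R + j)/2 (E(R, j) = -(R - 106)*(j + R)/2 = -(-106 + R)*(R + j)/2)
√(4143 + ((5969 + E(-118, 61)) + C(46))) = √(4143 + ((5969 + (53*(-118) + 53*61 - ½*(-118)² - ½*(-118)*61)) + (-150 - 25*46))) = √(4143 + ((5969 + (-6254 + 3233 - ½*13924 + 3599)) + (-150 - 1150))) = √(4143 + ((5969 + (-6254 + 3233 - 6962 + 3599)) - 1300)) = √(4143 + ((5969 - 6384) - 1300)) = √(4143 + (-415 - 1300)) = √(4143 - 1715) = √2428 = 2*√607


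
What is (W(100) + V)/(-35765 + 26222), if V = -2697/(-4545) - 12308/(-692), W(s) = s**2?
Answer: -2625767182/2501172585 ≈ -1.0498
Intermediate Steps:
V = 4817182/262095 (V = -2697*(-1/4545) - 12308*(-1/692) = 899/1515 + 3077/173 = 4817182/262095 ≈ 18.380)
(W(100) + V)/(-35765 + 26222) = (100**2 + 4817182/262095)/(-35765 + 26222) = (10000 + 4817182/262095)/(-9543) = (2625767182/262095)*(-1/9543) = -2625767182/2501172585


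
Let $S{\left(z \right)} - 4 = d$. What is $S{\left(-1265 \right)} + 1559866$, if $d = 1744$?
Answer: $1561614$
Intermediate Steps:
$S{\left(z \right)} = 1748$ ($S{\left(z \right)} = 4 + 1744 = 1748$)
$S{\left(-1265 \right)} + 1559866 = 1748 + 1559866 = 1561614$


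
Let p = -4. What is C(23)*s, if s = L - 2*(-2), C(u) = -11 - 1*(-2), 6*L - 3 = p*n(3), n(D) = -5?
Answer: -141/2 ≈ -70.500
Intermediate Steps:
L = 23/6 (L = ½ + (-4*(-5))/6 = ½ + (⅙)*20 = ½ + 10/3 = 23/6 ≈ 3.8333)
C(u) = -9 (C(u) = -11 + 2 = -9)
s = 47/6 (s = 23/6 - 2*(-2) = 23/6 + 4 = 47/6 ≈ 7.8333)
C(23)*s = -9*47/6 = -141/2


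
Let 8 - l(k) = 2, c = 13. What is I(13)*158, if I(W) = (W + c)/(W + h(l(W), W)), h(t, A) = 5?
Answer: 2054/9 ≈ 228.22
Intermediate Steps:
l(k) = 6 (l(k) = 8 - 1*2 = 8 - 2 = 6)
I(W) = (13 + W)/(5 + W) (I(W) = (W + 13)/(W + 5) = (13 + W)/(5 + W))
I(13)*158 = ((13 + 13)/(5 + 13))*158 = (26/18)*158 = ((1/18)*26)*158 = (13/9)*158 = 2054/9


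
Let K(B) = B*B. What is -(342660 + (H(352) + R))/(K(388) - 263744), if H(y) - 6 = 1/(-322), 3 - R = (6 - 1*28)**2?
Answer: 110183569/36450400 ≈ 3.0228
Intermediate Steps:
R = -481 (R = 3 - (6 - 1*28)**2 = 3 - (6 - 28)**2 = 3 - 1*(-22)**2 = 3 - 1*484 = 3 - 484 = -481)
H(y) = 1931/322 (H(y) = 6 + 1/(-322) = 6 - 1/322 = 1931/322)
K(B) = B**2
-(342660 + (H(352) + R))/(K(388) - 263744) = -(342660 + (1931/322 - 481))/(388**2 - 263744) = -(342660 - 152951/322)/(150544 - 263744) = -110183569/(322*(-113200)) = -110183569*(-1)/(322*113200) = -1*(-110183569/36450400) = 110183569/36450400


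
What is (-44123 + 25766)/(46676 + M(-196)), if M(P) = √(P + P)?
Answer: -10200373/25936302 + 6119*I*√2/51872604 ≈ -0.39329 + 0.00016682*I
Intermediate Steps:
M(P) = √2*√P (M(P) = √(2*P) = √2*√P)
(-44123 + 25766)/(46676 + M(-196)) = (-44123 + 25766)/(46676 + √2*√(-196)) = -18357/(46676 + √2*(14*I)) = -18357/(46676 + 14*I*√2)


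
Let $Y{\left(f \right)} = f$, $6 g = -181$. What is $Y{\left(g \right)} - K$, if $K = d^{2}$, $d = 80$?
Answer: $- \frac{38581}{6} \approx -6430.2$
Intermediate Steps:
$g = - \frac{181}{6}$ ($g = \frac{1}{6} \left(-181\right) = - \frac{181}{6} \approx -30.167$)
$K = 6400$ ($K = 80^{2} = 6400$)
$Y{\left(g \right)} - K = - \frac{181}{6} - 6400 = - \frac{38581}{6}$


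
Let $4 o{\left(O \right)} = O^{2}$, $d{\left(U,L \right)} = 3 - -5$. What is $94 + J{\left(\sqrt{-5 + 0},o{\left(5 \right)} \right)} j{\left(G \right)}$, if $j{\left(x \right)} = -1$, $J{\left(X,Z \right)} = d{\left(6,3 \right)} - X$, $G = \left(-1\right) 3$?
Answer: $86 + i \sqrt{5} \approx 86.0 + 2.2361 i$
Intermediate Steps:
$d{\left(U,L \right)} = 8$ ($d{\left(U,L \right)} = 3 + 5 = 8$)
$o{\left(O \right)} = \frac{O^{2}}{4}$
$G = -3$
$J{\left(X,Z \right)} = 8 - X$
$94 + J{\left(\sqrt{-5 + 0},o{\left(5 \right)} \right)} j{\left(G \right)} = 94 + \left(8 - \sqrt{-5 + 0}\right) \left(-1\right) = 94 + \left(8 - \sqrt{-5}\right) \left(-1\right) = 94 + \left(8 - i \sqrt{5}\right) \left(-1\right) = 94 - \left(8 - i \sqrt{5}\right) = 86 + i \sqrt{5}$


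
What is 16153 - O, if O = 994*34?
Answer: -17643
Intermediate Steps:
O = 33796
16153 - O = 16153 - 1*33796 = 16153 - 33796 = -17643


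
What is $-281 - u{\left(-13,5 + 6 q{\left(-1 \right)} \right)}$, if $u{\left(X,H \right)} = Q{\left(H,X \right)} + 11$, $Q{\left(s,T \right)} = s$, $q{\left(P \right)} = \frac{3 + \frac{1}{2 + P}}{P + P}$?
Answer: $-285$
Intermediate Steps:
$q{\left(P \right)} = \frac{3 + \frac{1}{2 + P}}{2 P}$
$u{\left(X,H \right)} = 11 + H$ ($u{\left(X,H \right)} = H + 11 = 11 + H$)
$-281 - u{\left(-13,5 + 6 q{\left(-1 \right)} \right)} = -281 - \left(11 + \left(5 + 6 \frac{7 + 3 \left(-1\right)}{2 \left(-1\right) \left(2 - 1\right)}\right)\right) = -281 - \left(11 + \left(5 + 6 \cdot \frac{1}{2} \left(-1\right) 1^{-1} \left(7 - 3\right)\right)\right) = -281 - \left(11 + \left(5 + 6 \cdot \frac{1}{2} \left(-1\right) 1 \cdot 4\right)\right) = -281 - \left(11 + \left(5 + 6 \left(-2\right)\right)\right) = -281 - \left(11 + \left(5 - 12\right)\right) = -281 - \left(11 - 7\right) = -281 - 4 = -285$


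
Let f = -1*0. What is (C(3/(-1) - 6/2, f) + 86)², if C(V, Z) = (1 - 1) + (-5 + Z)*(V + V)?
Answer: 21316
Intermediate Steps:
f = 0
C(V, Z) = 2*V*(-5 + Z) (C(V, Z) = 0 + (-5 + Z)*(2*V) = 0 + 2*V*(-5 + Z) = 2*V*(-5 + Z))
(C(3/(-1) - 6/2, f) + 86)² = (2*(3/(-1) - 6/2)*(-5 + 0) + 86)² = (2*(3*(-1) - 6*½)*(-5) + 86)² = (2*(-3 - 3)*(-5) + 86)² = (2*(-6)*(-5) + 86)² = (60 + 86)² = 146² = 21316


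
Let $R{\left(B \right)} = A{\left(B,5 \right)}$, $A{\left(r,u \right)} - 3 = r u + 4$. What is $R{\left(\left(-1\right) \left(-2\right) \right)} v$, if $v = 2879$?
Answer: $48943$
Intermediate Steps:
$A{\left(r,u \right)} = 7 + r u$ ($A{\left(r,u \right)} = 3 + \left(r u + 4\right) = 3 + \left(4 + r u\right) = 7 + r u$)
$R{\left(B \right)} = 7 + 5 B$ ($R{\left(B \right)} = 7 + B 5 = 7 + 5 B$)
$R{\left(\left(-1\right) \left(-2\right) \right)} v = \left(7 + 5 \left(\left(-1\right) \left(-2\right)\right)\right) 2879 = \left(7 + 5 \cdot 2\right) 2879 = \left(7 + 10\right) 2879 = 17 \cdot 2879 = 48943$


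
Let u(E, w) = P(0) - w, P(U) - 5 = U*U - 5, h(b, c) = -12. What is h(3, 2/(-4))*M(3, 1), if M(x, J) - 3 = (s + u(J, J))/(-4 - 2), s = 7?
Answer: -24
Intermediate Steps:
P(U) = U² (P(U) = 5 + (U*U - 5) = 5 + (U² - 5) = 5 + (-5 + U²) = U²)
u(E, w) = -w (u(E, w) = 0² - w = 0 - w = -w)
M(x, J) = 11/6 + J/6 (M(x, J) = 3 + (7 - J)/(-4 - 2) = 3 + (7 - J)/(-6) = 3 + (7 - J)*(-⅙) = 3 + (-7/6 + J/6) = 11/6 + J/6)
h(3, 2/(-4))*M(3, 1) = -12*(11/6 + (⅙)*1) = -12*(11/6 + ⅙) = -12*2 = -24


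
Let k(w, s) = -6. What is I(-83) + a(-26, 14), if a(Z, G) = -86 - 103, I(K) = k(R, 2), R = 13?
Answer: -195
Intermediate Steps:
I(K) = -6
a(Z, G) = -189
I(-83) + a(-26, 14) = -6 - 189 = -195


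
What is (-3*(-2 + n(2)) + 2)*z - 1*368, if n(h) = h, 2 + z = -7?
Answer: -386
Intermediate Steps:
z = -9 (z = -2 - 7 = -9)
(-3*(-2 + n(2)) + 2)*z - 1*368 = (-3*(-2 + 2) + 2)*(-9) - 1*368 = (-3*0 + 2)*(-9) - 368 = (0 + 2)*(-9) - 368 = 2*(-9) - 368 = -18 - 368 = -386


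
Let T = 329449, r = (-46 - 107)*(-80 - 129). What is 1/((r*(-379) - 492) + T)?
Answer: -1/11790326 ≈ -8.4815e-8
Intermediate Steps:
r = 31977 (r = -153*(-209) = 31977)
1/((r*(-379) - 492) + T) = 1/((31977*(-379) - 492) + 329449) = 1/((-12119283 - 492) + 329449) = 1/(-12119775 + 329449) = 1/(-11790326) = -1/11790326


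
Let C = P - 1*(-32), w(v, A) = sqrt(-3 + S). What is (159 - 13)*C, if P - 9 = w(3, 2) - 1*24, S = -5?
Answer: 2482 + 292*I*sqrt(2) ≈ 2482.0 + 412.95*I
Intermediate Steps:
w(v, A) = 2*I*sqrt(2) (w(v, A) = sqrt(-3 - 5) = sqrt(-8) = 2*I*sqrt(2))
P = -15 + 2*I*sqrt(2) (P = 9 + (2*I*sqrt(2) - 1*24) = 9 + (2*I*sqrt(2) - 24) = 9 + (-24 + 2*I*sqrt(2)) = -15 + 2*I*sqrt(2) ≈ -15.0 + 2.8284*I)
C = 17 + 2*I*sqrt(2) (C = (-15 + 2*I*sqrt(2)) - 1*(-32) = (-15 + 2*I*sqrt(2)) + 32 = 17 + 2*I*sqrt(2) ≈ 17.0 + 2.8284*I)
(159 - 13)*C = (159 - 13)*(17 + 2*I*sqrt(2)) = 146*(17 + 2*I*sqrt(2)) = 2482 + 292*I*sqrt(2)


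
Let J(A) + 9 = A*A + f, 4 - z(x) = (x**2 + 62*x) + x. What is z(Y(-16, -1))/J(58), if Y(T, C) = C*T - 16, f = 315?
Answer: 2/1835 ≈ 0.0010899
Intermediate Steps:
Y(T, C) = -16 + C*T
z(x) = 4 - x**2 - 63*x (z(x) = 4 - ((x**2 + 62*x) + x) = 4 - (x**2 + 63*x) = 4 + (-x**2 - 63*x) = 4 - x**2 - 63*x)
J(A) = 306 + A**2 (J(A) = -9 + (A*A + 315) = -9 + (A**2 + 315) = -9 + (315 + A**2) = 306 + A**2)
z(Y(-16, -1))/J(58) = (4 - (-16 - 1*(-16))**2 - 63*(-16 - 1*(-16)))/(306 + 58**2) = (4 - (-16 + 16)**2 - 63*(-16 + 16))/(306 + 3364) = (4 - 1*0**2 - 63*0)/3670 = (4 - 1*0 + 0)*(1/3670) = (4 + 0 + 0)*(1/3670) = 4*(1/3670) = 2/1835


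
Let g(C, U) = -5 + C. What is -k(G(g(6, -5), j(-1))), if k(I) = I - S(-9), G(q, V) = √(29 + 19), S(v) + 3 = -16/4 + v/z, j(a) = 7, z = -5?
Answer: -26/5 - 4*√3 ≈ -12.128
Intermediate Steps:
S(v) = -7 - v/5 (S(v) = -3 + (-16/4 + v/(-5)) = -3 + (-16*¼ + v*(-⅕)) = -3 + (-4 - v/5) = -7 - v/5)
G(q, V) = 4*√3 (G(q, V) = √48 = 4*√3)
k(I) = 26/5 + I (k(I) = I - (-7 - ⅕*(-9)) = I - (-7 + 9/5) = I - 1*(-26/5) = I + 26/5 = 26/5 + I)
-k(G(g(6, -5), j(-1))) = -(26/5 + 4*√3) = -26/5 - 4*√3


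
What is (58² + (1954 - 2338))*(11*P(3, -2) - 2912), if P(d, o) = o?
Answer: -8743320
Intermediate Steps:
(58² + (1954 - 2338))*(11*P(3, -2) - 2912) = (58² + (1954 - 2338))*(11*(-2) - 2912) = (3364 - 384)*(-22 - 2912) = 2980*(-2934) = -8743320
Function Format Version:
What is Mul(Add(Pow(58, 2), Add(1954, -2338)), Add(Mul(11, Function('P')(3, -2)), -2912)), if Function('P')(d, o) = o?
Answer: -8743320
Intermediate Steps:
Mul(Add(Pow(58, 2), Add(1954, -2338)), Add(Mul(11, Function('P')(3, -2)), -2912)) = Mul(Add(Pow(58, 2), Add(1954, -2338)), Add(Mul(11, -2), -2912)) = Mul(Add(3364, -384), Add(-22, -2912)) = Mul(2980, -2934) = -8743320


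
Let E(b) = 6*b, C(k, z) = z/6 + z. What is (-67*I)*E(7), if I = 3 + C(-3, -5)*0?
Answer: -8442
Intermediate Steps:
C(k, z) = 7*z/6 (C(k, z) = z/6 + z = 7*z/6)
I = 3 (I = 3 + ((7/6)*(-5))*0 = 3 - 35/6*0 = 3 + 0 = 3)
(-67*I)*E(7) = (-67*3)*(6*7) = -201*42 = -8442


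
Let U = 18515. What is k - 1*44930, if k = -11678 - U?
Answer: -75123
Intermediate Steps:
k = -30193 (k = -11678 - 1*18515 = -11678 - 18515 = -30193)
k - 1*44930 = -30193 - 1*44930 = -30193 - 44930 = -75123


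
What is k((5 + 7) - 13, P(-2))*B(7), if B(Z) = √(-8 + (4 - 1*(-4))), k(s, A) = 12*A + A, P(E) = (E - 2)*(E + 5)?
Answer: 0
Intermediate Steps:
P(E) = (-2 + E)*(5 + E)
k(s, A) = 13*A
B(Z) = 0 (B(Z) = √(-8 + (4 + 4)) = √(-8 + 8) = √0 = 0)
k((5 + 7) - 13, P(-2))*B(7) = (13*(-10 + (-2)² + 3*(-2)))*0 = (13*(-10 + 4 - 6))*0 = (13*(-12))*0 = -156*0 = 0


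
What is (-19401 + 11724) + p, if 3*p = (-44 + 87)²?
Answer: -21182/3 ≈ -7060.7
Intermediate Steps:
p = 1849/3 (p = (-44 + 87)²/3 = (⅓)*43² = (⅓)*1849 = 1849/3 ≈ 616.33)
(-19401 + 11724) + p = (-19401 + 11724) + 1849/3 = -7677 + 1849/3 = -21182/3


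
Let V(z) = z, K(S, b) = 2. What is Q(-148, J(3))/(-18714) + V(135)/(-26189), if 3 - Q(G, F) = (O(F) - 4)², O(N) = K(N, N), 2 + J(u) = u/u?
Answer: -2500201/490100946 ≈ -0.0051014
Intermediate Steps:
J(u) = -1 (J(u) = -2 + u/u = -2 + 1 = -1)
O(N) = 2
Q(G, F) = -1 (Q(G, F) = 3 - (2 - 4)² = 3 - 1*(-2)² = 3 - 1*4 = 3 - 4 = -1)
Q(-148, J(3))/(-18714) + V(135)/(-26189) = -1/(-18714) + 135/(-26189) = -1*(-1/18714) + 135*(-1/26189) = 1/18714 - 135/26189 = -2500201/490100946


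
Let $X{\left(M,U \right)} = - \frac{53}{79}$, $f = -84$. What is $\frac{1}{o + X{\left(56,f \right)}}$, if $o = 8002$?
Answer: $\frac{79}{632105} \approx 0.00012498$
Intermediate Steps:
$X{\left(M,U \right)} = - \frac{53}{79}$ ($X{\left(M,U \right)} = \left(-53\right) \frac{1}{79} = - \frac{53}{79}$)
$\frac{1}{o + X{\left(56,f \right)}} = \frac{1}{8002 - \frac{53}{79}} = \frac{1}{\frac{632105}{79}} = \frac{79}{632105}$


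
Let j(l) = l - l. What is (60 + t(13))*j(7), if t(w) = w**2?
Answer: 0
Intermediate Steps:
j(l) = 0
(60 + t(13))*j(7) = (60 + 13**2)*0 = (60 + 169)*0 = 229*0 = 0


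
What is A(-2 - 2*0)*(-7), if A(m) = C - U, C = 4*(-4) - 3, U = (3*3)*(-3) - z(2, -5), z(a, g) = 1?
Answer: -63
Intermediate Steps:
U = -28 (U = (3*3)*(-3) - 1*1 = 9*(-3) - 1 = -27 - 1 = -28)
C = -19 (C = -16 - 3 = -19)
A(m) = 9 (A(m) = -19 - 1*(-28) = -19 + 28 = 9)
A(-2 - 2*0)*(-7) = 9*(-7) = -63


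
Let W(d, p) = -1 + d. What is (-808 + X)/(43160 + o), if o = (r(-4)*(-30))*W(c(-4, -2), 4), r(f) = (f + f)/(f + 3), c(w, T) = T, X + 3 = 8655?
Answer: 1961/10970 ≈ 0.17876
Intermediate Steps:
X = 8652 (X = -3 + 8655 = 8652)
r(f) = 2*f/(3 + f) (r(f) = (2*f)/(3 + f) = 2*f/(3 + f))
o = 720 (o = ((2*(-4)/(3 - 4))*(-30))*(-1 - 2) = ((2*(-4)/(-1))*(-30))*(-3) = ((2*(-4)*(-1))*(-30))*(-3) = (8*(-30))*(-3) = -240*(-3) = 720)
(-808 + X)/(43160 + o) = (-808 + 8652)/(43160 + 720) = 7844/43880 = 7844*(1/43880) = 1961/10970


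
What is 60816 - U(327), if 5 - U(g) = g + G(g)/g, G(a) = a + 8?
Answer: 19992461/327 ≈ 61139.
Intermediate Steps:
G(a) = 8 + a
U(g) = 5 - g - (8 + g)/g (U(g) = 5 - (g + (8 + g)/g) = 5 + (-g - (8 + g)/g) = 5 - g - (8 + g)/g)
60816 - U(327) = 60816 - (4 - 1*327 - 8/327) = 60816 - (4 - 327 - 8*1/327) = 60816 - (4 - 327 - 8/327) = 60816 - 1*(-105629/327) = 60816 + 105629/327 = 19992461/327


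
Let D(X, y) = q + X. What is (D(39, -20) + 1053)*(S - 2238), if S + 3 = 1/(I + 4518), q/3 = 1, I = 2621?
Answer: -17518355310/7139 ≈ -2.4539e+6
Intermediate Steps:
q = 3 (q = 3*1 = 3)
D(X, y) = 3 + X
S = -21416/7139 (S = -3 + 1/(2621 + 4518) = -3 + 1/7139 = -21416/7139 ≈ -2.9999)
(D(39, -20) + 1053)*(S - 2238) = ((3 + 39) + 1053)*(-21416/7139 - 2238) = (42 + 1053)*(-15998498/7139) = 1095*(-15998498/7139) = -17518355310/7139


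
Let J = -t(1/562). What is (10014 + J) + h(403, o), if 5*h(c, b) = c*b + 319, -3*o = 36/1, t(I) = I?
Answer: 25600781/2810 ≈ 9110.6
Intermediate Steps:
o = -12 (o = -12/1 = -12 ≈ -12.000)
h(c, b) = 319/5 + b*c/5 (h(c, b) = (c*b + 319)/5 = (b*c + 319)/5 = (319 + b*c)/5 = 319/5 + b*c/5)
J = -1/562 ≈ -0.0017794
(10014 + J) + h(403, o) = (10014 - 1/562) + (319/5 + (1/5)*(-12)*403) = 5627867/562 + (319/5 - 4836/5) = 5627867/562 - 4517/5 = 25600781/2810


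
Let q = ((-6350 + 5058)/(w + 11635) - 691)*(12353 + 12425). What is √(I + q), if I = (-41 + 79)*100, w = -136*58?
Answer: I*√240453991350654/3747 ≈ 4138.4*I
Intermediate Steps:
w = -7888
I = 3800 (I = 38*100 = 3800)
q = -64186640882/3747 (q = ((-6350 + 5058)/(-7888 + 11635) - 691)*(12353 + 12425) = (-1292/3747 - 691)*24778 = -2590469/3747*24778 = -64186640882/3747 ≈ -1.7130e+7)
√(I + q) = √(3800 - 64186640882/3747) = √(-64172402282/3747) = I*√240453991350654/3747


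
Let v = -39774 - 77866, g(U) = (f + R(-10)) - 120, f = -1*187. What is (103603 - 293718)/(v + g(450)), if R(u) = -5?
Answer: 190115/117952 ≈ 1.6118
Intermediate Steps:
f = -187
g(U) = -312 (g(U) = (-187 - 5) - 120 = -192 - 120 = -312)
v = -117640
(103603 - 293718)/(v + g(450)) = (103603 - 293718)/(-117640 - 312) = -190115/(-117952) = -190115*(-1/117952) = 190115/117952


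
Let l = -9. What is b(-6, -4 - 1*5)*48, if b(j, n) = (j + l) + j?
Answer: -1008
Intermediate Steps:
b(j, n) = -9 + 2*j (b(j, n) = (j - 9) + j = (-9 + j) + j = -9 + 2*j)
b(-6, -4 - 1*5)*48 = (-9 + 2*(-6))*48 = (-9 - 12)*48 = -21*48 = -1008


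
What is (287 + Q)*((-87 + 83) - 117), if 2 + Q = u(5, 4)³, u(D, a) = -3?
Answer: -31218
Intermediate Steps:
Q = -29 (Q = -2 + (-3)³ = -2 - 27 = -29)
(287 + Q)*((-87 + 83) - 117) = (287 - 29)*((-87 + 83) - 117) = 258*(-4 - 117) = 258*(-121) = -31218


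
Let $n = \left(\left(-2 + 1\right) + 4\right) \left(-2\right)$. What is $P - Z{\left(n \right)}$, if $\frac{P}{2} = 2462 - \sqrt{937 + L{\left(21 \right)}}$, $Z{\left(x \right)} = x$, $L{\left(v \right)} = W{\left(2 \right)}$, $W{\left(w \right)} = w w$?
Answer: $4930 - 2 \sqrt{941} \approx 4868.6$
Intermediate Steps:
$W{\left(w \right)} = w^{2}$
$L{\left(v \right)} = 4$ ($L{\left(v \right)} = 2^{2} = 4$)
$n = -6$ ($n = \left(-1 + 4\right) \left(-2\right) = 3 \left(-2\right) = -6$)
$P = 4924 - 2 \sqrt{941}$ ($P = 2 \left(2462 - \sqrt{937 + 4}\right) = 2 \left(2462 - \sqrt{941}\right) = 4924 - 2 \sqrt{941} \approx 4862.6$)
$P - Z{\left(n \right)} = \left(4924 - 2 \sqrt{941}\right) - -6 = \left(4924 - 2 \sqrt{941}\right) + 6 = 4930 - 2 \sqrt{941}$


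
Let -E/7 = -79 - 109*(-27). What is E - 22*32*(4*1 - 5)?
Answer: -19344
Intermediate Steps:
E = -20048 (E = -7*(-79 - 109*(-27)) = -7*(-79 + 2943) = -7*2864 = -20048)
E - 22*32*(4*1 - 5) = -20048 - 22*32*(4*1 - 5) = -20048 - 704*(4 - 5) = -20048 - 704*(-1) = -20048 - 1*(-704) = -20048 + 704 = -19344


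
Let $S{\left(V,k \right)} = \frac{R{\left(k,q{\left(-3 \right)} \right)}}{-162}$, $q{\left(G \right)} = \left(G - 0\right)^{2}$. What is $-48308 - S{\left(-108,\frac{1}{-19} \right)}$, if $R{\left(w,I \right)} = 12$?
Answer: $- \frac{1304314}{27} \approx -48308.0$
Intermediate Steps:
$q{\left(G \right)} = G^{2}$ ($q{\left(G \right)} = \left(G + 0\right)^{2} = G^{2}$)
$S{\left(V,k \right)} = - \frac{2}{27}$ ($S{\left(V,k \right)} = \frac{12}{-162} = 12 \left(- \frac{1}{162}\right) = - \frac{2}{27}$)
$-48308 - S{\left(-108,\frac{1}{-19} \right)} = -48308 - - \frac{2}{27} = -48308 + \frac{2}{27} = - \frac{1304314}{27}$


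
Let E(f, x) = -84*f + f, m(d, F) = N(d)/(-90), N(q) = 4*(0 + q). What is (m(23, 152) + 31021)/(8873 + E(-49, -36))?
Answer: 1395899/582300 ≈ 2.3972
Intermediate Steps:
N(q) = 4*q
m(d, F) = -2*d/45 (m(d, F) = (4*d)/(-90) = (4*d)*(-1/90) = -2*d/45)
E(f, x) = -83*f
(m(23, 152) + 31021)/(8873 + E(-49, -36)) = (-2/45*23 + 31021)/(8873 - 83*(-49)) = (-46/45 + 31021)/(8873 + 4067) = (1395899/45)/12940 = (1395899/45)*(1/12940) = 1395899/582300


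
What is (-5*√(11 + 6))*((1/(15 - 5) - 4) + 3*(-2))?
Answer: 99*√17/2 ≈ 204.09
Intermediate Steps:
(-5*√(11 + 6))*((1/(15 - 5) - 4) + 3*(-2)) = (-5*√17)*((1/10 - 4) - 6) = (-5*√17)*((⅒ - 4) - 6) = (-5*√17)*(-39/10 - 6) = -5*√17*(-99/10) = 99*√17/2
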